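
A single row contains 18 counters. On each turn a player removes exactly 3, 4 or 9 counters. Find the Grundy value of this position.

1

Grundy values for subtraction set {3, 4, 9}:
k:     0  1  2  3  4  5  6  7  8  9 10 11 12 13 14 15 16 17 18
g(k):  0  0  0  1  1  1  2  0  0  3  1  1  2  0  0  0  1  1  1
So g(18) = 1.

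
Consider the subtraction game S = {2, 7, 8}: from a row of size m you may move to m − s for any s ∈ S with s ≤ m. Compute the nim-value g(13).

2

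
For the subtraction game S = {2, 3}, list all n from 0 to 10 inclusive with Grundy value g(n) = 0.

0, 1, 5, 6, 10

Build the Grundy sequence with g(k) = mex{g(k−s) : s ∈ {2, 3}, s ≤ k}:
k:     0  1  2  3  4  5  6  7  8  9 10
g(k):  0  0  1  1  2  0  0  1  1  2  0
The P-positions (g = 0) in 0..10 are 0, 1, 5, 6, 10.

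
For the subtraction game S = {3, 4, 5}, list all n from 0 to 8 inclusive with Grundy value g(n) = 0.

0, 1, 2, 8

Grundy values for subtraction set {3, 4, 5}:
k:     0  1  2  3  4  5  6  7  8
g(k):  0  0  0  1  1  1  2  2  0
The P-positions (g = 0) in 0..8 are 0, 1, 2, 8.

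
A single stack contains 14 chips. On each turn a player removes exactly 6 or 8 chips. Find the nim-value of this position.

Grundy values for subtraction set {6, 8}:
k:     0  1  2  3  4  5  6  7  8  9 10 11 12 13 14
g(k):  0  0  0  0  0  0  1  1  1  1  1  1  2  2  0
So g(14) = 0.

0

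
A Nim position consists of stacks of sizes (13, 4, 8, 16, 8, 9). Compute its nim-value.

16

Compute the nim-sum pairwise:
13 XOR 4 = 9
9 XOR 8 = 1
1 XOR 16 = 17
17 XOR 8 = 25
25 XOR 9 = 16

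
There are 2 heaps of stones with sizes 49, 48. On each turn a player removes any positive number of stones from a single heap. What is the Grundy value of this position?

Nim-sum: 49 XOR 48 = 1.

1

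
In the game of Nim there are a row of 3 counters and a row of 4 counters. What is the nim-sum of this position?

In binary:
  011  (3)
  100  (4)
  ---
  111  (7)

7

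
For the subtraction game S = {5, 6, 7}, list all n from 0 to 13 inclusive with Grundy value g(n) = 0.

0, 1, 2, 3, 4, 12, 13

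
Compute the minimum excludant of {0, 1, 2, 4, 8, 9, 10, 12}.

The values 0, 1, 2 are all present; 3 is the first non-negative integer missing from the set.

3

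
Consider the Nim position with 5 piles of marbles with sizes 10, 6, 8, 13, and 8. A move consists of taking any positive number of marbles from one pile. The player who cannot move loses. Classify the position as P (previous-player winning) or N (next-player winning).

N-position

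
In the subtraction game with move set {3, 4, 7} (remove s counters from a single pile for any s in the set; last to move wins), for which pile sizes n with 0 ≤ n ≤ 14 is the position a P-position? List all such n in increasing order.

0, 1, 2, 10, 11, 12

Grundy values for subtraction set {3, 4, 7}:
k:     0  1  2  3  4  5  6  7  8  9 10 11 12 13 14
g(k):  0  0  0  1  1  1  2  2  2  3  0  0  0  1  1
The P-positions (g = 0) in 0..14 are 0, 1, 2, 10, 11, 12.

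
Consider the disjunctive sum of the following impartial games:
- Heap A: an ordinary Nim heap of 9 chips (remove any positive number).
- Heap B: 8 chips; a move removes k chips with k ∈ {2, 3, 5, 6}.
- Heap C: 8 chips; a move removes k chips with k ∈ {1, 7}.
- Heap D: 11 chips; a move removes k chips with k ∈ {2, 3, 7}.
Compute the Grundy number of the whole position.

Heap A is a plain Nim heap of size 9, so its Grundy value is 9.
Build the Grundy sequence for heap B with g(k) = mex{g(k−s) : s ∈ {2, 3, 5, 6}, s ≤ k}:
g(0) = mex{} = 0
g(1) = mex{} = 0
g(2) = mex{0} = 1
g(3) = mex{0} = 1
g(4) = mex{0,1} = 2
g(5) = mex{0,1} = 2
g(6) = mex{0,1,2} = 3
g(7) = mex{0,1,2} = 3
g(8) = mex{1,2,3} = 0
So g(8) = 0.
For heap C, compute g(0), g(1), … with moves {1, 7}:
k:     0  1  2  3  4  5  6  7  8
g(k):  0  1  0  1  0  1  0  1  0
So g(8) = 0.
For heap D, compute g(0), g(1), … with moves {2, 3, 7}:
g(0) = mex{} = 0
g(1) = mex{} = 0
g(2) = mex{0} = 1
g(3) = mex{0} = 1
g(4) = mex{0,1} = 2
g(5) = mex{1} = 0
g(6) = mex{1,2} = 0
g(7) = mex{0,2} = 1
g(8) = mex{0} = 1
g(9) = mex{0,1} = 2
g(10) = mex{1} = 0
g(11) = mex{1,2} = 0
So g(11) = 0.
By the Sprague-Grundy theorem, the Grundy value of a sum of independent games is the XOR of the component values.
Combined value = 9 XOR 0 XOR 0 XOR 0 = 9.

9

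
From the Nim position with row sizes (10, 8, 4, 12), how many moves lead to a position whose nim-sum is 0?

In binary:
  1010  (10)
  1000  (8)
  0100  (4)
  1100  (12)
  ----
  1010  (10)
The overall nim-sum is X = 10. A row of size p has a winning move iff p XOR X < p (reduce it to p XOR X).
  10: 10 XOR 10 = 0 < 10 — winning move (to 0).
  8: 8 XOR 10 = 2 < 8 — winning move (to 2).
  4: 4 XOR 10 = 14 ≥ 4 — no move.
  12: 12 XOR 10 = 6 < 12 — winning move (to 6).
That gives 3 winning moves.

3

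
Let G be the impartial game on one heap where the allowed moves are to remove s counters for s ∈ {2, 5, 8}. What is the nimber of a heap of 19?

1

Grundy values for subtraction set {2, 5, 8}:
k:     0  1  2  3  4  5  6  7  8  9 10 11 12 13 14 15 16 17 18 19
g(k):  0  0  1  1  0  2  1  0  2  1  0  0  1  1  0  2  1  0  2  1
So g(19) = 1.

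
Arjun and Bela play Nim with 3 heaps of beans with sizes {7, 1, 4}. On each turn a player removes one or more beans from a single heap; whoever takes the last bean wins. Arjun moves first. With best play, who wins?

Arjun wins

Compute the nim-sum pairwise:
7 ⊕ 1 = 6
6 ⊕ 4 = 2
The nim-sum is 2 ≠ 0, so this is an N-position: the player to move can win; Arjun has a winning move.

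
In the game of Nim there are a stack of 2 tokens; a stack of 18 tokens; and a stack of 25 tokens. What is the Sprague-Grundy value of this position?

Nim-sum: 2 XOR 18 XOR 25 = 9.

9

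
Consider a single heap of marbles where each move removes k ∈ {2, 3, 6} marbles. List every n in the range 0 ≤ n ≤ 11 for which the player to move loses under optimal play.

Compute g(0), g(1), … for moves {2, 3, 6}:
g(0) = mex{} = 0
g(1) = mex{} = 0
g(2) = mex{0} = 1
g(3) = mex{0} = 1
g(4) = mex{0,1} = 2
g(5) = mex{1} = 0
g(6) = mex{0,1,2} = 3
g(7) = mex{0,2} = 1
g(8) = mex{0,1,3} = 2
g(9) = mex{1,3} = 0
g(10) = mex{1,2} = 0
g(11) = mex{0,2} = 1
The P-positions (g = 0) in 0..11 are 0, 1, 5, 9, 10.

0, 1, 5, 9, 10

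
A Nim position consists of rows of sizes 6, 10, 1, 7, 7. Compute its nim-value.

13

Write each in binary and XOR column by column:
  0110  (6)
  1010  (10)
  0001  (1)
  0111  (7)
  0111  (7)
  ----
  1101  (13)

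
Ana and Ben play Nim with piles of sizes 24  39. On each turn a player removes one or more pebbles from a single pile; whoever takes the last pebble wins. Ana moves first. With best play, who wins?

Ana wins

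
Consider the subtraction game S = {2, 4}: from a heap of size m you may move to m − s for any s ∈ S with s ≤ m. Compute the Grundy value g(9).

1

Build the Grundy sequence with g(k) = mex{g(k−s) : s ∈ {2, 4}, s ≤ k}:
g(0) = mex{} = 0
g(1) = mex{} = 0
g(2) = mex{0} = 1
g(3) = mex{0} = 1
g(4) = mex{0,1} = 2
g(5) = mex{0,1} = 2
g(6) = mex{1,2} = 0
g(7) = mex{1,2} = 0
g(8) = mex{0,2} = 1
g(9) = mex{0,2} = 1
So g(9) = 1.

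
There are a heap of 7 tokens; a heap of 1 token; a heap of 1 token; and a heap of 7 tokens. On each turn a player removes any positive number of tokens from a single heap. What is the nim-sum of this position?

In binary:
  111  (7)
  001  (1)
  001  (1)
  111  (7)
  ---
  000  (0)

0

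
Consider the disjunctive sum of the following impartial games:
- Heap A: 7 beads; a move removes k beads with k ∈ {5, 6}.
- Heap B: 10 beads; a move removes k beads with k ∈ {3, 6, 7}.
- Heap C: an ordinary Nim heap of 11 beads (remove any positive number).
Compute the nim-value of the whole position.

10

Build the Grundy sequence for heap A with g(k) = mex{g(k−s) : s ∈ {5, 6}, s ≤ k}:
g(0) = mex{} = 0
g(1) = mex{} = 0
g(2) = mex{} = 0
g(3) = mex{} = 0
g(4) = mex{} = 0
g(5) = mex{0} = 1
g(6) = mex{0} = 1
g(7) = mex{0} = 1
So g(7) = 1.
Build the Grundy sequence for heap B with g(k) = mex{g(k−s) : s ∈ {3, 6, 7}, s ≤ k}:
k:     0  1  2  3  4  5  6  7  8  9 10
g(k):  0  0  0  1  1  1  2  2  2  3  0
So g(10) = 0.
Heap C is a plain Nim heap of size 11, so its Grundy value is 11.
The value of a disjunctive sum is the nim-sum of the parts.
Combined value = 1 XOR 0 XOR 11 = 10.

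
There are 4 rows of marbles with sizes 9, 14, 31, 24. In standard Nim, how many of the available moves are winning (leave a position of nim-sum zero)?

0

Compute the nim-sum pairwise:
9 ^ 14 = 7
7 ^ 31 = 24
24 ^ 24 = 0
The nim-sum is already 0, so every move leaves a nonzero nim-sum — there are no winning moves.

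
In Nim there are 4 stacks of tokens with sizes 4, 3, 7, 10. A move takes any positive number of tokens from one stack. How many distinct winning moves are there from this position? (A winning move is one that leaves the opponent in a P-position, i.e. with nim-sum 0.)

1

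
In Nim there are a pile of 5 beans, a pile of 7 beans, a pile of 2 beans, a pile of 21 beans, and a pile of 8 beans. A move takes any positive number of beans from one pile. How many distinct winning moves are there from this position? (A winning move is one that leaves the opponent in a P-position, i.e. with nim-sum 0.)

Compute the nim-sum pairwise:
5 XOR 7 = 2
2 XOR 2 = 0
0 XOR 21 = 21
21 XOR 8 = 29
The overall nim-sum is X = 29. A pile of size p has a winning move iff p XOR X < p (reduce it to p XOR X).
  5: 5 XOR 29 = 24 ≥ 5 — no move.
  7: 7 XOR 29 = 26 ≥ 7 — no move.
  2: 2 XOR 29 = 31 ≥ 2 — no move.
  21: 21 XOR 29 = 8 < 21 — winning move (to 8).
  8: 8 XOR 29 = 21 ≥ 8 — no move.
That gives 1 winning move.

1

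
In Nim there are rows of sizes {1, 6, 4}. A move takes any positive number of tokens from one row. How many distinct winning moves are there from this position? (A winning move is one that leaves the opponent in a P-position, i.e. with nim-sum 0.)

In binary:
  001  (1)
  110  (6)
  100  (4)
  ---
  011  (3)
The overall nim-sum is X = 3. A row of size p has a winning move iff p XOR X < p (reduce it to p XOR X).
  1: 1 XOR 3 = 2 ≥ 1 — no move.
  6: 6 XOR 3 = 5 < 6 — winning move (to 5).
  4: 4 XOR 3 = 7 ≥ 4 — no move.
That gives 1 winning move.

1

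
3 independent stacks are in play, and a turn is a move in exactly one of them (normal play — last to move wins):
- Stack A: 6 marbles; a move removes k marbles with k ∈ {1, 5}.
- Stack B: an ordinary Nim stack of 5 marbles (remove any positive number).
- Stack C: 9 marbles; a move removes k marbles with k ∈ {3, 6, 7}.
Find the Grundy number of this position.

Grundy values for stack A (subtraction set {1, 5}):
g(0) = mex{} = 0
g(1) = mex{0} = 1
g(2) = mex{1} = 0
g(3) = mex{0} = 1
g(4) = mex{1} = 0
g(5) = mex{0} = 1
g(6) = mex{1} = 0
So g(6) = 0.
Stack B is a plain Nim stack of size 5, so its Grundy value is 5.
For stack C, compute g(0), g(1), … with moves {3, 6, 7}:
k:     0  1  2  3  4  5  6  7  8  9
g(k):  0  0  0  1  1  1  2  2  2  3
So g(9) = 3.
By the Sprague-Grundy theorem, the Grundy value of a sum of independent games is the XOR of the component values.
Combined value = 0 XOR 5 XOR 3 = 6.

6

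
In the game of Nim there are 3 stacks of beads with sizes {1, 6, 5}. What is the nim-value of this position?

Bitwise XOR of the heap sizes:
  001  (1)
  110  (6)
  101  (5)
  ---
  010  (2)

2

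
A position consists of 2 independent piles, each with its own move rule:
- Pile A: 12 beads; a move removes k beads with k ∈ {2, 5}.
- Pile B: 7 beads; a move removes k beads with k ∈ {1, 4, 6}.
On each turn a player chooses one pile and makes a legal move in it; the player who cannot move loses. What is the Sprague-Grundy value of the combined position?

2

Grundy values for pile A (subtraction set {2, 5}):
g(0) = mex{} = 0
g(1) = mex{} = 0
g(2) = mex{0} = 1
g(3) = mex{0} = 1
g(4) = mex{1} = 0
g(5) = mex{0,1} = 2
g(6) = mex{0} = 1
g(7) = mex{1,2} = 0
g(8) = mex{1} = 0
g(9) = mex{0} = 1
g(10) = mex{0,2} = 1
g(11) = mex{1} = 0
g(12) = mex{0,1} = 2
So g(12) = 2.
For pile B, compute g(0), g(1), … with moves {1, 4, 6}:
g(0) = mex{} = 0
g(1) = mex{0} = 1
g(2) = mex{1} = 0
g(3) = mex{0} = 1
g(4) = mex{0,1} = 2
g(5) = mex{1,2} = 0
g(6) = mex{0} = 1
g(7) = mex{1} = 0
So g(7) = 0.
The value of a disjunctive sum is the nim-sum of the parts.
Combined value = 2 XOR 0 = 2.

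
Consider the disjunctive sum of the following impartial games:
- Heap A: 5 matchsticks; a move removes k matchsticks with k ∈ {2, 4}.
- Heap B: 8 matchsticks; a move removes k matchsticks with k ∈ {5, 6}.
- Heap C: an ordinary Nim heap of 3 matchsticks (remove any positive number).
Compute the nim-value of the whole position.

For heap A, compute g(0), g(1), … with moves {2, 4}:
k:     0  1  2  3  4  5
g(k):  0  0  1  1  2  2
So g(5) = 2.
For heap B, compute g(0), g(1), … with moves {5, 6}:
k:     0  1  2  3  4  5  6  7  8
g(k):  0  0  0  0  0  1  1  1  1
So g(8) = 1.
Heap C is a plain Nim heap of size 3, so its Grundy value is 3.
By the Sprague-Grundy theorem, the Grundy value of a sum of independent games is the XOR of the component values.
Combined value = 2 XOR 1 XOR 3 = 0.

0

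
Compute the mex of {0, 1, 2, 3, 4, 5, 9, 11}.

The values 0, 1, 2, 3, 4, 5 are all present; 6 is the first non-negative integer missing from the set.

6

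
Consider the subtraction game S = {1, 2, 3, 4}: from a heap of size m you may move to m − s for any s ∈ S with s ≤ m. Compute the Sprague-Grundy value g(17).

Build the Grundy sequence with g(k) = mex{g(k−s) : s ∈ {1, 2, 3, 4}, s ≤ k}:
k:     0  1  2  3  4  5  6  7  8  9 10 11 12 13 14 15 16 17
g(k):  0  1  2  3  4  0  1  2  3  4  0  1  2  3  4  0  1  2
So g(17) = 2.

2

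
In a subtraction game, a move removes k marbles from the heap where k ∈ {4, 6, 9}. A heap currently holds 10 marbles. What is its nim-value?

Compute g(0), g(1), … for moves {4, 6, 9}:
k:     0  1  2  3  4  5  6  7  8  9 10
g(k):  0  0  0  0  1  1  1  1  2  2  2
So g(10) = 2.

2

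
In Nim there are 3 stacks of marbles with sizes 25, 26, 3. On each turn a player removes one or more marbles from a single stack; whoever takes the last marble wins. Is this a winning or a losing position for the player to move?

Losing position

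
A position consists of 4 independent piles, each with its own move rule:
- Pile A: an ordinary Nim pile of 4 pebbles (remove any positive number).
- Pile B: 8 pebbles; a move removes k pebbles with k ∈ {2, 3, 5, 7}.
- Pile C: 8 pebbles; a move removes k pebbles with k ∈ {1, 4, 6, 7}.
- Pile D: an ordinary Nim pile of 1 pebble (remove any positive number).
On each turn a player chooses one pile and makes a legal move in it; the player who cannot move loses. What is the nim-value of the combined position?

2

Pile A is a plain Nim pile of size 4, so its Grundy value is 4.
Build the Grundy sequence for pile B with g(k) = mex{g(k−s) : s ∈ {2, 3, 5, 7}, s ≤ k}:
k:     0  1  2  3  4  5  6  7  8
g(k):  0  0  1  1  2  2  3  3  4
So g(8) = 4.
Grundy values for pile C (subtraction set {1, 4, 6, 7}):
g(0) = mex{} = 0
g(1) = mex{0} = 1
g(2) = mex{1} = 0
g(3) = mex{0} = 1
g(4) = mex{0,1} = 2
g(5) = mex{1,2} = 0
g(6) = mex{0} = 1
g(7) = mex{0,1} = 2
g(8) = mex{0,1,2} = 3
So g(8) = 3.
Pile D is a plain Nim pile of size 1, so its Grundy value is 1.
By the Sprague-Grundy theorem, the Grundy value of a sum of independent games is the XOR of the component values.
Combined value = 4 ⊕ 4 ⊕ 3 ⊕ 1 = 2.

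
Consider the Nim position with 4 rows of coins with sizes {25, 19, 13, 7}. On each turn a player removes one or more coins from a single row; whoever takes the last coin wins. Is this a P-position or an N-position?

Compute the nim-sum pairwise:
25 XOR 19 = 10
10 XOR 13 = 7
7 XOR 7 = 0
The nim-sum is 0, so this is a P-position: the player to move is in a losing position under optimal play.

P-position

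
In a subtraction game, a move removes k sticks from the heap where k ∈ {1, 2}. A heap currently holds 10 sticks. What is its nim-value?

Compute g(0), g(1), … for moves {1, 2}:
k:     0  1  2  3  4  5  6  7  8  9 10
g(k):  0  1  2  0  1  2  0  1  2  0  1
So g(10) = 1.

1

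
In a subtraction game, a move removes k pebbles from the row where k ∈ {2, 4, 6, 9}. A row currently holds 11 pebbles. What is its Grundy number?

0

Compute g(0), g(1), … for moves {2, 4, 6, 9}:
k:     0  1  2  3  4  5  6  7  8  9 10 11
g(k):  0  0  1  1  2  2  3  3  0  4  1  0
So g(11) = 0.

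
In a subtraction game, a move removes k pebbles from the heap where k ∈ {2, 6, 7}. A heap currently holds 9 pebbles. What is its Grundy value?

0

Build the Grundy sequence with g(k) = mex{g(k−s) : s ∈ {2, 6, 7}, s ≤ k}:
k:     0  1  2  3  4  5  6  7  8  9
g(k):  0  0  1  1  0  0  1  1  2  0
So g(9) = 0.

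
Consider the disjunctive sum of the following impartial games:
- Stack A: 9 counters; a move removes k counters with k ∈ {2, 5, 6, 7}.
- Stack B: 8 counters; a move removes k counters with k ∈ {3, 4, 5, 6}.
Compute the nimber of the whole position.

0

For stack A, compute g(0), g(1), … with moves {2, 5, 6, 7}:
g(0) = mex{} = 0
g(1) = mex{} = 0
g(2) = mex{0} = 1
g(3) = mex{0} = 1
g(4) = mex{1} = 0
g(5) = mex{0,1} = 2
g(6) = mex{0} = 1
g(7) = mex{0,1,2} = 3
g(8) = mex{0,1} = 2
g(9) = mex{0,1,3} = 2
So g(9) = 2.
Build the Grundy sequence for stack B with g(k) = mex{g(k−s) : s ∈ {3, 4, 5, 6}, s ≤ k}:
g(0) = mex{} = 0
g(1) = mex{} = 0
g(2) = mex{} = 0
g(3) = mex{0} = 1
g(4) = mex{0} = 1
g(5) = mex{0} = 1
g(6) = mex{0,1} = 2
g(7) = mex{0,1} = 2
g(8) = mex{0,1} = 2
So g(8) = 2.
By the Sprague-Grundy theorem, the Grundy value of a sum of independent games is the XOR of the component values.
Combined value = 2 ⊕ 2 = 0.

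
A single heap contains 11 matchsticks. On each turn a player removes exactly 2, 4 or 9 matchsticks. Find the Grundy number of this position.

2

Build the Grundy sequence with g(k) = mex{g(k−s) : s ∈ {2, 4, 9}, s ≤ k}:
g(0) = mex{} = 0
g(1) = mex{} = 0
g(2) = mex{0} = 1
g(3) = mex{0} = 1
g(4) = mex{0,1} = 2
g(5) = mex{0,1} = 2
g(6) = mex{1,2} = 0
g(7) = mex{1,2} = 0
g(8) = mex{0,2} = 1
g(9) = mex{0,2} = 1
g(10) = mex{0,1} = 2
g(11) = mex{0,1} = 2
So g(11) = 2.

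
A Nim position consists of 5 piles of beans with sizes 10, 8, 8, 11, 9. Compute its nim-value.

Write each in binary and XOR column by column:
  1010  (10)
  1000  (8)
  1000  (8)
  1011  (11)
  1001  (9)
  ----
  1000  (8)

8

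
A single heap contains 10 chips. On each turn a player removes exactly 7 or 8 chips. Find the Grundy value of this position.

Compute g(0), g(1), … for moves {7, 8}:
g(0) = mex{} = 0
g(1) = mex{} = 0
g(2) = mex{} = 0
g(3) = mex{} = 0
g(4) = mex{} = 0
g(5) = mex{} = 0
g(6) = mex{} = 0
g(7) = mex{0} = 1
g(8) = mex{0} = 1
g(9) = mex{0} = 1
g(10) = mex{0} = 1
So g(10) = 1.

1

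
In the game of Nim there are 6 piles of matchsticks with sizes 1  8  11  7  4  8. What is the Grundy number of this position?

9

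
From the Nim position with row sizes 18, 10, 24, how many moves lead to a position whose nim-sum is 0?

0

Compute the nim-sum pairwise:
18 ⊕ 10 = 24
24 ⊕ 24 = 0
The nim-sum is already 0, so every move leaves a nonzero nim-sum — there are no winning moves.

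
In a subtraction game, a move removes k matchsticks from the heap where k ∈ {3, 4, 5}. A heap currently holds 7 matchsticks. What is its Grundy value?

Build the Grundy sequence with g(k) = mex{g(k−s) : s ∈ {3, 4, 5}, s ≤ k}:
g(0) = mex{} = 0
g(1) = mex{} = 0
g(2) = mex{} = 0
g(3) = mex{0} = 1
g(4) = mex{0} = 1
g(5) = mex{0} = 1
g(6) = mex{0,1} = 2
g(7) = mex{0,1} = 2
So g(7) = 2.

2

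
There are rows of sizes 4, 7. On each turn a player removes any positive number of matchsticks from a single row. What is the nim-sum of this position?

3

Compute the nim-sum pairwise:
4 ^ 7 = 3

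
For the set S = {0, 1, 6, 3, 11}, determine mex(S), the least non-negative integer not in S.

The values 0, 1 are all present; 2 is the first non-negative integer missing from the set.

2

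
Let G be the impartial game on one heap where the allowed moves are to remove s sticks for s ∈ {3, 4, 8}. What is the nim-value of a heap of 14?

0

Grundy values for subtraction set {3, 4, 8}:
g(0) = mex{} = 0
g(1) = mex{} = 0
g(2) = mex{} = 0
g(3) = mex{0} = 1
g(4) = mex{0} = 1
g(5) = mex{0} = 1
g(6) = mex{0,1} = 2
g(7) = mex{1} = 0
g(8) = mex{0,1} = 2
g(9) = mex{0,1,2} = 3
g(10) = mex{0,2} = 1
g(11) = mex{0,1,2} = 3
g(12) = mex{1,2,3} = 0
g(13) = mex{1,3} = 0
g(14) = mex{1,2,3} = 0
So g(14) = 0.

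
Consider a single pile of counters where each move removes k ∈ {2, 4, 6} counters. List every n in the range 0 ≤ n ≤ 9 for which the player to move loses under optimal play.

0, 1, 8, 9

Build the Grundy sequence with g(k) = mex{g(k−s) : s ∈ {2, 4, 6}, s ≤ k}:
k:     0  1  2  3  4  5  6  7  8  9
g(k):  0  0  1  1  2  2  3  3  0  0
The P-positions (g = 0) in 0..9 are 0, 1, 8, 9.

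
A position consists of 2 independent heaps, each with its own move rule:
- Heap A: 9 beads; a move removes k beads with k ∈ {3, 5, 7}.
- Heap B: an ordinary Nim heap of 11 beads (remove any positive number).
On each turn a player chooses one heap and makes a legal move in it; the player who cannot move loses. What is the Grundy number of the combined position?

8

Grundy values for heap A (subtraction set {3, 5, 7}):
g(0) = mex{} = 0
g(1) = mex{} = 0
g(2) = mex{} = 0
g(3) = mex{0} = 1
g(4) = mex{0} = 1
g(5) = mex{0} = 1
g(6) = mex{0,1} = 2
g(7) = mex{0,1} = 2
g(8) = mex{0,1} = 2
g(9) = mex{0,1,2} = 3
So g(9) = 3.
Heap B is a plain Nim heap of size 11, so its Grundy value is 11.
By the Sprague-Grundy theorem, the Grundy value of a sum of independent games is the XOR of the component values.
Combined value = 3 XOR 11 = 8.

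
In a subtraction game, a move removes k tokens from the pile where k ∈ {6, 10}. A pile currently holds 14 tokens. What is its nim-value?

Compute g(0), g(1), … for moves {6, 10}:
g(0) = mex{} = 0
g(1) = mex{} = 0
g(2) = mex{} = 0
g(3) = mex{} = 0
g(4) = mex{} = 0
g(5) = mex{} = 0
g(6) = mex{0} = 1
g(7) = mex{0} = 1
g(8) = mex{0} = 1
g(9) = mex{0} = 1
g(10) = mex{0} = 1
g(11) = mex{0} = 1
g(12) = mex{0,1} = 2
g(13) = mex{0,1} = 2
g(14) = mex{0,1} = 2
So g(14) = 2.

2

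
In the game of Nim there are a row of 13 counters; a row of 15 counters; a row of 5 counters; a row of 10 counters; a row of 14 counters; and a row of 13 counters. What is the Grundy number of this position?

Compute the nim-sum pairwise:
13 ^ 15 = 2
2 ^ 5 = 7
7 ^ 10 = 13
13 ^ 14 = 3
3 ^ 13 = 14

14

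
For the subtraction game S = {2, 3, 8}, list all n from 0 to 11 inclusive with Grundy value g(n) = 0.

0, 1, 5, 6, 10, 11

Compute g(0), g(1), … for moves {2, 3, 8}:
g(0) = mex{} = 0
g(1) = mex{} = 0
g(2) = mex{0} = 1
g(3) = mex{0} = 1
g(4) = mex{0,1} = 2
g(5) = mex{1} = 0
g(6) = mex{1,2} = 0
g(7) = mex{0,2} = 1
g(8) = mex{0} = 1
g(9) = mex{0,1} = 2
g(10) = mex{1} = 0
g(11) = mex{1,2} = 0
The P-positions (g = 0) in 0..11 are 0, 1, 5, 6, 10, 11.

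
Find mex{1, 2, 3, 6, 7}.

0 is not in the set, so the mex is 0.

0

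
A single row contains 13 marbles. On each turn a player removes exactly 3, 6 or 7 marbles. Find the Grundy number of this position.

Grundy values for subtraction set {3, 6, 7}:
k:     0  1  2  3  4  5  6  7  8  9 10 11 12 13
g(k):  0  0  0  1  1  1  2  2  2  3  0  0  0  1
So g(13) = 1.

1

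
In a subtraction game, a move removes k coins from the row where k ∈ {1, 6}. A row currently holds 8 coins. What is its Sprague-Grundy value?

1

Grundy values for subtraction set {1, 6}:
g(0) = mex{} = 0
g(1) = mex{0} = 1
g(2) = mex{1} = 0
g(3) = mex{0} = 1
g(4) = mex{1} = 0
g(5) = mex{0} = 1
g(6) = mex{0,1} = 2
g(7) = mex{1,2} = 0
g(8) = mex{0} = 1
So g(8) = 1.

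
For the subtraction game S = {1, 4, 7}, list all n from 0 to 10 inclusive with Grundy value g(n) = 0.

Compute g(0), g(1), … for moves {1, 4, 7}:
k:     0  1  2  3  4  5  6  7  8  9 10
g(k):  0  1  0  1  2  0  1  2  0  1  0
The P-positions (g = 0) in 0..10 are 0, 2, 5, 8, 10.

0, 2, 5, 8, 10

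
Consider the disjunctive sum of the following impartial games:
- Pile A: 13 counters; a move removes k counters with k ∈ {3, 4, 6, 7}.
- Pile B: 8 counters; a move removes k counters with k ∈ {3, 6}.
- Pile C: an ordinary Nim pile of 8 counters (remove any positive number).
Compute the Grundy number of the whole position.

11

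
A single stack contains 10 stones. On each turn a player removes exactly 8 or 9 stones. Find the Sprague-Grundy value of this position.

Build the Grundy sequence with g(k) = mex{g(k−s) : s ∈ {8, 9}, s ≤ k}:
g(0) = mex{} = 0
g(1) = mex{} = 0
g(2) = mex{} = 0
g(3) = mex{} = 0
g(4) = mex{} = 0
g(5) = mex{} = 0
g(6) = mex{} = 0
g(7) = mex{} = 0
g(8) = mex{0} = 1
g(9) = mex{0} = 1
g(10) = mex{0} = 1
So g(10) = 1.

1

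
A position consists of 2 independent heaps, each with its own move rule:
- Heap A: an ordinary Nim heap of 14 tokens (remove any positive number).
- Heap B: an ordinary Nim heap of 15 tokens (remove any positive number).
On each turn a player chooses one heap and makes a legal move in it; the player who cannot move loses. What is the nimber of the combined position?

1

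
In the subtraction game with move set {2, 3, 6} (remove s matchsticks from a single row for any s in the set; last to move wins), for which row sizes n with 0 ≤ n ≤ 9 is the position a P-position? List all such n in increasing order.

0, 1, 5, 9

Build the Grundy sequence with g(k) = mex{g(k−s) : s ∈ {2, 3, 6}, s ≤ k}:
g(0) = mex{} = 0
g(1) = mex{} = 0
g(2) = mex{0} = 1
g(3) = mex{0} = 1
g(4) = mex{0,1} = 2
g(5) = mex{1} = 0
g(6) = mex{0,1,2} = 3
g(7) = mex{0,2} = 1
g(8) = mex{0,1,3} = 2
g(9) = mex{1,3} = 0
The P-positions (g = 0) in 0..9 are 0, 1, 5, 9.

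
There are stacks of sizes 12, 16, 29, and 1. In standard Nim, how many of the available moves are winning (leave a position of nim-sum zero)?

0

In binary:
  01100  (12)
  10000  (16)
  11101  (29)
  00001  (1)
  -----
  00000  (0)
The nim-sum is already 0, so every move leaves a nonzero nim-sum — there are no winning moves.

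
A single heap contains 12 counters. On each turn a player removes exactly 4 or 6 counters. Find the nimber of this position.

0

Build the Grundy sequence with g(k) = mex{g(k−s) : s ∈ {4, 6}, s ≤ k}:
k:     0  1  2  3  4  5  6  7  8  9 10 11 12
g(k):  0  0  0  0  1  1  1  1  2  2  0  0  0
So g(12) = 0.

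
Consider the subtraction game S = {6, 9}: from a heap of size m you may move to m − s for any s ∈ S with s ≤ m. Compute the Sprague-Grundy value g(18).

0

Grundy values for subtraction set {6, 9}:
k:     0  1  2  3  4  5  6  7  8  9 10 11 12 13 14 15 16 17 18
g(k):  0  0  0  0  0  0  1  1  1  1  1  1  2  2  2  0  0  0  0
So g(18) = 0.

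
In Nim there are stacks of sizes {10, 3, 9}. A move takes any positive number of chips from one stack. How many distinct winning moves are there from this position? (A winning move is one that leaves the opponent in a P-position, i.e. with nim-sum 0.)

0

Compute the nim-sum pairwise:
10 ⊕ 3 = 9
9 ⊕ 9 = 0
The nim-sum is already 0, so every move leaves a nonzero nim-sum — there are no winning moves.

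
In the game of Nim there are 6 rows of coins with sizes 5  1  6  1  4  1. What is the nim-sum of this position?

6

Compute the nim-sum pairwise:
5 ⊕ 1 = 4
4 ⊕ 6 = 2
2 ⊕ 1 = 3
3 ⊕ 4 = 7
7 ⊕ 1 = 6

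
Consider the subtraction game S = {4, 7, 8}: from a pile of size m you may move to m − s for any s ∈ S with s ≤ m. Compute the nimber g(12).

Compute g(0), g(1), … for moves {4, 7, 8}:
k:     0  1  2  3  4  5  6  7  8  9 10 11 12
g(k):  0  0  0  0  1  1  1  1  2  2  2  2  0
So g(12) = 0.

0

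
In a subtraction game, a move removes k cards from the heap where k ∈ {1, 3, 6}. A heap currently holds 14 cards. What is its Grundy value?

Compute g(0), g(1), … for moves {1, 3, 6}:
g(0) = mex{} = 0
g(1) = mex{0} = 1
g(2) = mex{1} = 0
g(3) = mex{0} = 1
g(4) = mex{1} = 0
g(5) = mex{0} = 1
g(6) = mex{0,1} = 2
g(7) = mex{0,1,2} = 3
g(8) = mex{0,1,3} = 2
g(9) = mex{1,2} = 0
g(10) = mex{0,3} = 1
g(11) = mex{1,2} = 0
g(12) = mex{0,2} = 1
g(13) = mex{1,3} = 0
g(14) = mex{0,2} = 1
So g(14) = 1.

1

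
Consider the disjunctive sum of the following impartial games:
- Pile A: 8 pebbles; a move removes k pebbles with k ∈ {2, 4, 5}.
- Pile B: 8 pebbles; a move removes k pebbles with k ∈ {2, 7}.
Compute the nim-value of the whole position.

Build the Grundy sequence for pile A with g(k) = mex{g(k−s) : s ∈ {2, 4, 5}, s ≤ k}:
k:     0  1  2  3  4  5  6  7  8
g(k):  0  0  1  1  2  2  3  0  0
So g(8) = 0.
Grundy values for pile B (subtraction set {2, 7}):
g(0) = mex{} = 0
g(1) = mex{} = 0
g(2) = mex{0} = 1
g(3) = mex{0} = 1
g(4) = mex{1} = 0
g(5) = mex{1} = 0
g(6) = mex{0} = 1
g(7) = mex{0} = 1
g(8) = mex{0,1} = 2
So g(8) = 2.
By the Sprague-Grundy theorem, the Grundy value of a sum of independent games is the XOR of the component values.
Combined value = 0 ⊕ 2 = 2.

2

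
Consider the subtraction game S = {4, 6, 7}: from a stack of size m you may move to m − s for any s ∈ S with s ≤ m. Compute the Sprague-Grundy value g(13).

Build the Grundy sequence with g(k) = mex{g(k−s) : s ∈ {4, 6, 7}, s ≤ k}:
g(0) = mex{} = 0
g(1) = mex{} = 0
g(2) = mex{} = 0
g(3) = mex{} = 0
g(4) = mex{0} = 1
g(5) = mex{0} = 1
g(6) = mex{0} = 1
g(7) = mex{0} = 1
g(8) = mex{0,1} = 2
g(9) = mex{0,1} = 2
g(10) = mex{0,1} = 2
g(11) = mex{1} = 0
g(12) = mex{1,2} = 0
g(13) = mex{1,2} = 0
So g(13) = 0.

0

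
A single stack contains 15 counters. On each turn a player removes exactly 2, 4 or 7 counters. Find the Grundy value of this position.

Build the Grundy sequence with g(k) = mex{g(k−s) : s ∈ {2, 4, 7}, s ≤ k}:
k:     0  1  2  3  4  5  6  7  8  9 10 11 12 13 14 15
g(k):  0  0  1  1  2  2  0  3  1  0  2  1  0  2  1  0
So g(15) = 0.

0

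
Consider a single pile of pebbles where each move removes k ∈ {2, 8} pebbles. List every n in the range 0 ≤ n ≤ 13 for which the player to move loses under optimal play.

Compute g(0), g(1), … for moves {2, 8}:
g(0) = mex{} = 0
g(1) = mex{} = 0
g(2) = mex{0} = 1
g(3) = mex{0} = 1
g(4) = mex{1} = 0
g(5) = mex{1} = 0
g(6) = mex{0} = 1
g(7) = mex{0} = 1
g(8) = mex{0,1} = 2
g(9) = mex{0,1} = 2
g(10) = mex{1,2} = 0
g(11) = mex{1,2} = 0
g(12) = mex{0} = 1
g(13) = mex{0} = 1
The P-positions (g = 0) in 0..13 are 0, 1, 4, 5, 10, 11.

0, 1, 4, 5, 10, 11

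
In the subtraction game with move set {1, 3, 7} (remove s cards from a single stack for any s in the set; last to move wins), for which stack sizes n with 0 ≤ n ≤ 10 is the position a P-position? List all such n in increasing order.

0, 2, 4, 6, 8, 10

Compute g(0), g(1), … for moves {1, 3, 7}:
g(0) = mex{} = 0
g(1) = mex{0} = 1
g(2) = mex{1} = 0
g(3) = mex{0} = 1
g(4) = mex{1} = 0
g(5) = mex{0} = 1
g(6) = mex{1} = 0
g(7) = mex{0} = 1
g(8) = mex{1} = 0
g(9) = mex{0} = 1
g(10) = mex{1} = 0
The P-positions (g = 0) in 0..10 are 0, 2, 4, 6, 8, 10.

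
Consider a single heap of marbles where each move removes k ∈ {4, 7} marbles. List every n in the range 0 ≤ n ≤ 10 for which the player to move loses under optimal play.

0, 1, 2, 3

Compute g(0), g(1), … for moves {4, 7}:
k:     0  1  2  3  4  5  6  7  8  9 10
g(k):  0  0  0  0  1  1  1  1  2  2  2
The P-positions (g = 0) in 0..10 are 0, 1, 2, 3.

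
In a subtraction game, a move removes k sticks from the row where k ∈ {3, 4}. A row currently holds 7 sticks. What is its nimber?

Grundy values for subtraction set {3, 4}:
k:     0  1  2  3  4  5  6  7
g(k):  0  0  0  1  1  1  2  0
So g(7) = 0.

0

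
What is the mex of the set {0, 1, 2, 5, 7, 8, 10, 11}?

3

The values 0, 1, 2 are all present; 3 is the first non-negative integer missing from the set.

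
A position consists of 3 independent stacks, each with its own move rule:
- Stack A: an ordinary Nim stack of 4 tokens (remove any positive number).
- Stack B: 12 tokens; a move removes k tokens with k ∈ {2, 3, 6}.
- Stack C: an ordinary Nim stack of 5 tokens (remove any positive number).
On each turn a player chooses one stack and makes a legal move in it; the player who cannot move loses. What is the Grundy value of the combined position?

0

Stack A is a plain Nim stack of size 4, so its Grundy value is 4.
Grundy values for stack B (subtraction set {2, 3, 6}):
g(0) = mex{} = 0
g(1) = mex{} = 0
g(2) = mex{0} = 1
g(3) = mex{0} = 1
g(4) = mex{0,1} = 2
g(5) = mex{1} = 0
g(6) = mex{0,1,2} = 3
g(7) = mex{0,2} = 1
g(8) = mex{0,1,3} = 2
g(9) = mex{1,3} = 0
g(10) = mex{1,2} = 0
g(11) = mex{0,2} = 1
g(12) = mex{0,3} = 1
So g(12) = 1.
Stack C is a plain Nim stack of size 5, so its Grundy value is 5.
The value of a disjunctive sum is the nim-sum of the parts.
Combined value = 4 XOR 1 XOR 5 = 0.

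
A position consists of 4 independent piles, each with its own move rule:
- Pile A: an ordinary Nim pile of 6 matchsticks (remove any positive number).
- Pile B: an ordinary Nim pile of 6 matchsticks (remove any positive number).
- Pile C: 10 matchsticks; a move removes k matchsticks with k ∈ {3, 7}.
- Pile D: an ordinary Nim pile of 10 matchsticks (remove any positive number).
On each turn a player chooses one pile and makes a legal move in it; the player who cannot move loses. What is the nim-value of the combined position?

10

Pile A is a plain Nim pile of size 6, so its Grundy value is 6.
Pile B is a plain Nim pile of size 6, so its Grundy value is 6.
For pile C, compute g(0), g(1), … with moves {3, 7}:
k:     0  1  2  3  4  5  6  7  8  9 10
g(k):  0  0  0  1  1  1  0  2  2  1  0
So g(10) = 0.
Pile D is a plain Nim pile of size 10, so its Grundy value is 10.
By the Sprague-Grundy theorem, the Grundy value of a sum of independent games is the XOR of the component values.
Combined value = 6 ⊕ 6 ⊕ 0 ⊕ 10 = 10.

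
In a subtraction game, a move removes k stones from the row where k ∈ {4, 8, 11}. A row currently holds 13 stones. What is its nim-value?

3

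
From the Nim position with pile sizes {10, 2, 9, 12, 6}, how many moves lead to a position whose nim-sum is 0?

3

Write each in binary and XOR column by column:
  1010  (10)
  0010  (2)
  1001  (9)
  1100  (12)
  0110  (6)
  ----
  1011  (11)
The overall nim-sum is X = 11. A pile of size p has a winning move iff p XOR X < p (reduce it to p XOR X).
  10: 10 XOR 11 = 1 < 10 — winning move (to 1).
  2: 2 XOR 11 = 9 ≥ 2 — no move.
  9: 9 XOR 11 = 2 < 9 — winning move (to 2).
  12: 12 XOR 11 = 7 < 12 — winning move (to 7).
  6: 6 XOR 11 = 13 ≥ 6 — no move.
That gives 3 winning moves.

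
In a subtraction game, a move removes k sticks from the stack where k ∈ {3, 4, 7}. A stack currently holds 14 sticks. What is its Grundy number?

Compute g(0), g(1), … for moves {3, 4, 7}:
k:     0  1  2  3  4  5  6  7  8  9 10 11 12 13 14
g(k):  0  0  0  1  1  1  2  2  2  3  0  0  0  1  1
So g(14) = 1.

1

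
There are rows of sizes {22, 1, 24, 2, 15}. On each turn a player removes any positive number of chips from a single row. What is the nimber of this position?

2

In binary:
  10110  (22)
  00001  (1)
  11000  (24)
  00010  (2)
  01111  (15)
  -----
  00010  (2)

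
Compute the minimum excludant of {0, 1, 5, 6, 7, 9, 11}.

2

The values 0, 1 are all present; 2 is the first non-negative integer missing from the set.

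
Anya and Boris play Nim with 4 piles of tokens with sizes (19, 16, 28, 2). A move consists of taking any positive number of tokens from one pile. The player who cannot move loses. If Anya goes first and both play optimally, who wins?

Anya wins

Bitwise XOR of the heap sizes:
  10011  (19)
  10000  (16)
  11100  (28)
  00010  (2)
  -----
  11101  (29)
The nim-sum is 29 ≠ 0, so this is an N-position: the player to move can win; Anya has a winning move.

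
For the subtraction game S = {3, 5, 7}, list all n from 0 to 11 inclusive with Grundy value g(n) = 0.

0, 1, 2, 10, 11

Grundy values for subtraction set {3, 5, 7}:
g(0) = mex{} = 0
g(1) = mex{} = 0
g(2) = mex{} = 0
g(3) = mex{0} = 1
g(4) = mex{0} = 1
g(5) = mex{0} = 1
g(6) = mex{0,1} = 2
g(7) = mex{0,1} = 2
g(8) = mex{0,1} = 2
g(9) = mex{0,1,2} = 3
g(10) = mex{1,2} = 0
g(11) = mex{1,2} = 0
The P-positions (g = 0) in 0..11 are 0, 1, 2, 10, 11.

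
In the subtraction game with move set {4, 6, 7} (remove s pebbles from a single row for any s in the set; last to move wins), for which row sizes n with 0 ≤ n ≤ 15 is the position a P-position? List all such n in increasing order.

0, 1, 2, 3, 11, 12, 13, 14

Compute g(0), g(1), … for moves {4, 6, 7}:
k:     0  1  2  3  4  5  6  7  8  9 10 11 12 13 14 15
g(k):  0  0  0  0  1  1  1  1  2  2  2  0  0  0  0  1
The P-positions (g = 0) in 0..15 are 0, 1, 2, 3, 11, 12, 13, 14.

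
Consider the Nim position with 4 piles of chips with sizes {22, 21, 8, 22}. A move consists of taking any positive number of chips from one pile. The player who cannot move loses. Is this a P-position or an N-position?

Compute the nim-sum pairwise:
22 ^ 21 = 3
3 ^ 8 = 11
11 ^ 22 = 29
The nim-sum is 29 ≠ 0, so this is an N-position: the player to move can win.

N-position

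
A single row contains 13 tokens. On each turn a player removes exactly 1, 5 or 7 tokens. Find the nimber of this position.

Grundy values for subtraction set {1, 5, 7}:
g(0) = mex{} = 0
g(1) = mex{0} = 1
g(2) = mex{1} = 0
g(3) = mex{0} = 1
g(4) = mex{1} = 0
g(5) = mex{0} = 1
g(6) = mex{1} = 0
g(7) = mex{0} = 1
g(8) = mex{1} = 0
g(9) = mex{0} = 1
g(10) = mex{1} = 0
g(11) = mex{0} = 1
g(12) = mex{1} = 0
g(13) = mex{0} = 1
So g(13) = 1.

1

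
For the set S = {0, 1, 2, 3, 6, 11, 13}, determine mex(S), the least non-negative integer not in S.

4

The values 0, 1, 2, 3 are all present; 4 is the first non-negative integer missing from the set.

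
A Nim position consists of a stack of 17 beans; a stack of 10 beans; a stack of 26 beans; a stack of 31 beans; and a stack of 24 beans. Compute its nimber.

Compute the nim-sum pairwise:
17 ⊕ 10 = 27
27 ⊕ 26 = 1
1 ⊕ 31 = 30
30 ⊕ 24 = 6

6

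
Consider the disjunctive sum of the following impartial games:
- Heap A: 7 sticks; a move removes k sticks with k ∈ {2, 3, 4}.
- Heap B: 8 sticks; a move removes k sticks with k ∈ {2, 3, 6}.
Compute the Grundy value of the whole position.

2

For heap A, compute g(0), g(1), … with moves {2, 3, 4}:
k:     0  1  2  3  4  5  6  7
g(k):  0  0  1  1  2  2  0  0
So g(7) = 0.
For heap B, compute g(0), g(1), … with moves {2, 3, 6}:
k:     0  1  2  3  4  5  6  7  8
g(k):  0  0  1  1  2  0  3  1  2
So g(8) = 2.
The value of a disjunctive sum is the nim-sum of the parts.
Combined value = 0 XOR 2 = 2.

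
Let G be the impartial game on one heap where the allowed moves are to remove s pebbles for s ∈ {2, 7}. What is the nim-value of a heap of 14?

0

Grundy values for subtraction set {2, 7}:
k:     0  1  2  3  4  5  6  7  8  9 10 11 12 13 14
g(k):  0  0  1  1  0  0  1  1  2  0  0  1  1  0  0
So g(14) = 0.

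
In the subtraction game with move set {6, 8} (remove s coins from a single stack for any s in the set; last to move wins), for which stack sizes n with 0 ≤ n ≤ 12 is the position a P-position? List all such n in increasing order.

0, 1, 2, 3, 4, 5

Build the Grundy sequence with g(k) = mex{g(k−s) : s ∈ {6, 8}, s ≤ k}:
k:     0  1  2  3  4  5  6  7  8  9 10 11 12
g(k):  0  0  0  0  0  0  1  1  1  1  1  1  2
The P-positions (g = 0) in 0..12 are 0, 1, 2, 3, 4, 5.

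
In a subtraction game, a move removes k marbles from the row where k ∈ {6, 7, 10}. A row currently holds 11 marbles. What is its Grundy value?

1

Grundy values for subtraction set {6, 7, 10}:
k:     0  1  2  3  4  5  6  7  8  9 10 11
g(k):  0  0  0  0  0  0  1  1  1  1  1  1
So g(11) = 1.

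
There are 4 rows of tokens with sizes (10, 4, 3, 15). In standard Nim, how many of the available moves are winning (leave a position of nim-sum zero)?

Compute the nim-sum pairwise:
10 ⊕ 4 = 14
14 ⊕ 3 = 13
13 ⊕ 15 = 2
The overall nim-sum is X = 2. A row of size p has a winning move iff p XOR X < p (reduce it to p XOR X).
  10: 10 XOR 2 = 8 < 10 — winning move (to 8).
  4: 4 XOR 2 = 6 ≥ 4 — no move.
  3: 3 XOR 2 = 1 < 3 — winning move (to 1).
  15: 15 XOR 2 = 13 < 15 — winning move (to 13).
That gives 3 winning moves.

3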